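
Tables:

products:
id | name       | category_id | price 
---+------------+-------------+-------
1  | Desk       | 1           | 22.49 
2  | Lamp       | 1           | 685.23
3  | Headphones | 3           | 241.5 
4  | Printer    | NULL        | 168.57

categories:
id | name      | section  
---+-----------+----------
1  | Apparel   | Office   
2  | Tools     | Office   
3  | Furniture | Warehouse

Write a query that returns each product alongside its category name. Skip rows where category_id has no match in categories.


INNER JOIN keeps only products rows whose category_id matches an id in categories. Walk through each product:
  - product 1 (Desk): category_id=1 -> matches Apparel
  - product 2 (Lamp): category_id=1 -> matches Apparel
  - product 3 (Headphones): category_id=3 -> matches Furniture
  - product 4 (Printer): category_id=NULL, no match -> dropped
So 1 of 4 rows is dropped.

SQL:
SELECT a.name, b.name AS category
FROM products a
INNER JOIN categories b ON a.category_id = b.id

Result:
name       | category 
-----------+----------
Desk       | Apparel  
Lamp       | Apparel  
Headphones | Furniture


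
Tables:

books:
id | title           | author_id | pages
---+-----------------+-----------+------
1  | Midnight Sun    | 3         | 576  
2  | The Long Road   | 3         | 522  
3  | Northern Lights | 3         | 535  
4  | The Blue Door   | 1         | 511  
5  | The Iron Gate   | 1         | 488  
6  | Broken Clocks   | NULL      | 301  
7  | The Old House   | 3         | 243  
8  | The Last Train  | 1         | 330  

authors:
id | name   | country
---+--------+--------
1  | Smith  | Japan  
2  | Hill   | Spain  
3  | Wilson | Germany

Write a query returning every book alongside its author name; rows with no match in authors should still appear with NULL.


LEFT JOIN keeps every row from books (the left table); where author_id has no match in authors, the author columns become NULL. Walk through each book:
  - book 1 (Midnight Sun): author_id=3 -> matches Wilson
  - book 2 (The Long Road): author_id=3 -> matches Wilson
  - book 3 (Northern Lights): author_id=3 -> matches Wilson
  - book 4 (The Blue Door): author_id=1 -> matches Smith
  - book 5 (The Iron Gate): author_id=1 -> matches Smith
  - book 6 (Broken Clocks): author_id=NULL, no match -> kept with NULL
  - book 7 (The Old House): author_id=3 -> matches Wilson
  - book 8 (The Last Train): author_id=1 -> matches Smith
All 8 rows appear; 1 has NULL author.

SQL:
SELECT a.title, b.name AS author
FROM books a
LEFT JOIN authors b ON a.author_id = b.id

Result:
title           | author
----------------+-------
Midnight Sun    | Wilson
The Long Road   | Wilson
Northern Lights | Wilson
The Blue Door   | Smith 
The Iron Gate   | Smith 
Broken Clocks   | NULL  
The Old House   | Wilson
The Last Train  | Smith 


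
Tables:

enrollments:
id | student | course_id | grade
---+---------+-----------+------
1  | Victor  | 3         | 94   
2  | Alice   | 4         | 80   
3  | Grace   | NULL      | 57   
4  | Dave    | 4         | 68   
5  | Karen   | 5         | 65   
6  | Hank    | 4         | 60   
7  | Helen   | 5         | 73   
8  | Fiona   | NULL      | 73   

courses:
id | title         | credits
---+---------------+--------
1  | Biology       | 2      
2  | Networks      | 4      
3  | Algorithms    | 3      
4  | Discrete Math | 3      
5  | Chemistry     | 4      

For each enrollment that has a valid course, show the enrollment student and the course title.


INNER JOIN keeps only enrollments rows whose course_id matches an id in courses. Walk through each enrollment:
  - enrollment 1 (Victor): course_id=3 -> matches Algorithms
  - enrollment 2 (Alice): course_id=4 -> matches Discrete Math
  - enrollment 3 (Grace): course_id=NULL, no match -> dropped
  - enrollment 4 (Dave): course_id=4 -> matches Discrete Math
  - enrollment 5 (Karen): course_id=5 -> matches Chemistry
  - enrollment 6 (Hank): course_id=4 -> matches Discrete Math
  - enrollment 7 (Helen): course_id=5 -> matches Chemistry
  - enrollment 8 (Fiona): course_id=NULL, no match -> dropped
So 2 of 8 rows are dropped.

SQL:
SELECT a.student, b.title AS course
FROM enrollments a
INNER JOIN courses b ON a.course_id = b.id

Result:
student | course       
--------+--------------
Victor  | Algorithms   
Alice   | Discrete Math
Dave    | Discrete Math
Karen   | Chemistry    
Hank    | Discrete Math
Helen   | Chemistry    


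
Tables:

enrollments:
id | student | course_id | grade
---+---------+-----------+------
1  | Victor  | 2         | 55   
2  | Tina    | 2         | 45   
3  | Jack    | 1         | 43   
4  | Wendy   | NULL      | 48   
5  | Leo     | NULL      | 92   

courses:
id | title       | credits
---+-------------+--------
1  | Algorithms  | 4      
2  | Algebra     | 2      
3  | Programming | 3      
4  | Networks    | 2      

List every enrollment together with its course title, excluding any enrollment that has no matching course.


INNER JOIN keeps only enrollments rows whose course_id matches an id in courses. Walk through each enrollment:
  - enrollment 1 (Victor): course_id=2 -> matches Algebra
  - enrollment 2 (Tina): course_id=2 -> matches Algebra
  - enrollment 3 (Jack): course_id=1 -> matches Algorithms
  - enrollment 4 (Wendy): course_id=NULL, no match -> dropped
  - enrollment 5 (Leo): course_id=NULL, no match -> dropped
So 2 of 5 rows are dropped.

SQL:
SELECT a.student, b.title AS course
FROM enrollments a
INNER JOIN courses b ON a.course_id = b.id

Result:
student | course    
--------+-----------
Victor  | Algebra   
Tina    | Algebra   
Jack    | Algorithms


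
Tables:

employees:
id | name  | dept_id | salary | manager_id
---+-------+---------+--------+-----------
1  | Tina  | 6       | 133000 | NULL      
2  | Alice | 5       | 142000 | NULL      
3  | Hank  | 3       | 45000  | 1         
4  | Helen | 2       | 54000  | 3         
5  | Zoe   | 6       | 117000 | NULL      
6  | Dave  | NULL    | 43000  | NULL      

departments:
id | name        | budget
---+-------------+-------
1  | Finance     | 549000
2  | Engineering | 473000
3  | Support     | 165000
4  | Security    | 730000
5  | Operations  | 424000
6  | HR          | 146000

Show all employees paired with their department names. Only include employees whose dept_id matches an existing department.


INNER JOIN keeps only employees rows whose dept_id matches an id in departments. Walk through each employee:
  - employee 1 (Tina): dept_id=6 -> matches HR
  - employee 2 (Alice): dept_id=5 -> matches Operations
  - employee 3 (Hank): dept_id=3 -> matches Support
  - employee 4 (Helen): dept_id=2 -> matches Engineering
  - employee 5 (Zoe): dept_id=6 -> matches HR
  - employee 6 (Dave): dept_id=NULL, no match -> dropped
So 1 of 6 rows is dropped.

SQL:
SELECT a.name, b.name AS department
FROM employees a
INNER JOIN departments b ON a.dept_id = b.id

Result:
name  | department 
------+------------
Tina  | HR         
Alice | Operations 
Hank  | Support    
Helen | Engineering
Zoe   | HR         


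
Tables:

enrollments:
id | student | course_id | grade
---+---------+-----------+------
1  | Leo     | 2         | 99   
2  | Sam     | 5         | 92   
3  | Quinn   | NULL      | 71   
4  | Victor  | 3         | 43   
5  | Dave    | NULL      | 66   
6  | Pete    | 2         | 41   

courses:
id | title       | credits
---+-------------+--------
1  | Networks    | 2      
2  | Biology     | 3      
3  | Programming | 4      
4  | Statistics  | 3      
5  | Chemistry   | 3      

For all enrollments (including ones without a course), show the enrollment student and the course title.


LEFT JOIN keeps every row from enrollments (the left table); where course_id has no match in courses, the course columns become NULL. Walk through each enrollment:
  - enrollment 1 (Leo): course_id=2 -> matches Biology
  - enrollment 2 (Sam): course_id=5 -> matches Chemistry
  - enrollment 3 (Quinn): course_id=NULL, no match -> kept with NULL
  - enrollment 4 (Victor): course_id=3 -> matches Programming
  - enrollment 5 (Dave): course_id=NULL, no match -> kept with NULL
  - enrollment 6 (Pete): course_id=2 -> matches Biology
All 6 rows appear; 2 have NULL course.

SQL:
SELECT a.student, b.title AS course
FROM enrollments a
LEFT JOIN courses b ON a.course_id = b.id

Result:
student | course     
--------+------------
Leo     | Biology    
Sam     | Chemistry  
Quinn   | NULL       
Victor  | Programming
Dave    | NULL       
Pete    | Biology    


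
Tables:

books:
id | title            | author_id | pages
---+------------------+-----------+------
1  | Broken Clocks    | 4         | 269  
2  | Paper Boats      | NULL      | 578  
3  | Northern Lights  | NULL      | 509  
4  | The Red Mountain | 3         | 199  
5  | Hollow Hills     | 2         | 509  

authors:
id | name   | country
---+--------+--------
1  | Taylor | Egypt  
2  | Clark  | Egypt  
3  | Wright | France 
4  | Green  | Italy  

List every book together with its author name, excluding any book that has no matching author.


INNER JOIN keeps only books rows whose author_id matches an id in authors. Walk through each book:
  - book 1 (Broken Clocks): author_id=4 -> matches Green
  - book 2 (Paper Boats): author_id=NULL, no match -> dropped
  - book 3 (Northern Lights): author_id=NULL, no match -> dropped
  - book 4 (The Red Mountain): author_id=3 -> matches Wright
  - book 5 (Hollow Hills): author_id=2 -> matches Clark
So 2 of 5 rows are dropped.

SQL:
SELECT a.title, b.name AS author
FROM books a
INNER JOIN authors b ON a.author_id = b.id

Result:
title            | author
-----------------+-------
Broken Clocks    | Green 
The Red Mountain | Wright
Hollow Hills     | Clark 


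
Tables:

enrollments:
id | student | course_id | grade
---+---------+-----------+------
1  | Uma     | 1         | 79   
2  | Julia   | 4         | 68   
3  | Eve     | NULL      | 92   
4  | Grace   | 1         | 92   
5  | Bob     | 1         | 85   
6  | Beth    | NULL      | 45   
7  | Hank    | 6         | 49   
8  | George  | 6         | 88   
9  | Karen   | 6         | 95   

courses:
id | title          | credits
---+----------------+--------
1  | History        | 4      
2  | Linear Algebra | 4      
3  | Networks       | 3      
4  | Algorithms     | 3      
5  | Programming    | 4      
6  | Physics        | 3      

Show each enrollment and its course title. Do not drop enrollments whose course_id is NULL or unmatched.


LEFT JOIN keeps every row from enrollments (the left table); where course_id has no match in courses, the course columns become NULL. Walk through each enrollment:
  - enrollment 1 (Uma): course_id=1 -> matches History
  - enrollment 2 (Julia): course_id=4 -> matches Algorithms
  - enrollment 3 (Eve): course_id=NULL, no match -> kept with NULL
  - enrollment 4 (Grace): course_id=1 -> matches History
  - enrollment 5 (Bob): course_id=1 -> matches History
  - enrollment 6 (Beth): course_id=NULL, no match -> kept with NULL
  - enrollment 7 (Hank): course_id=6 -> matches Physics
  - enrollment 8 (George): course_id=6 -> matches Physics
  - enrollment 9 (Karen): course_id=6 -> matches Physics
All 9 rows appear; 2 have NULL course.

SQL:
SELECT a.student, b.title AS course
FROM enrollments a
LEFT JOIN courses b ON a.course_id = b.id

Result:
student | course    
--------+-----------
Uma     | History   
Julia   | Algorithms
Eve     | NULL      
Grace   | History   
Bob     | History   
Beth    | NULL      
Hank    | Physics   
George  | Physics   
Karen   | Physics   


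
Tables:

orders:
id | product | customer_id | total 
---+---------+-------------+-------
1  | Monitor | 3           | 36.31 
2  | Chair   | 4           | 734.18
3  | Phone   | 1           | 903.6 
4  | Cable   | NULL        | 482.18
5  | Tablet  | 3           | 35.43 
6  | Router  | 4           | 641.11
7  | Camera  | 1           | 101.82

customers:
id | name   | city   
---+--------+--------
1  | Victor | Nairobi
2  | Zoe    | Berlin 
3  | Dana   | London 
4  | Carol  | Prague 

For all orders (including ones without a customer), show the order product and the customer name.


LEFT JOIN keeps every row from orders (the left table); where customer_id has no match in customers, the customer columns become NULL. Walk through each order:
  - order 1 (Monitor): customer_id=3 -> matches Dana
  - order 2 (Chair): customer_id=4 -> matches Carol
  - order 3 (Phone): customer_id=1 -> matches Victor
  - order 4 (Cable): customer_id=NULL, no match -> kept with NULL
  - order 5 (Tablet): customer_id=3 -> matches Dana
  - order 6 (Router): customer_id=4 -> matches Carol
  - order 7 (Camera): customer_id=1 -> matches Victor
All 7 rows appear; 1 has NULL customer.

SQL:
SELECT a.product, b.name AS customer
FROM orders a
LEFT JOIN customers b ON a.customer_id = b.id

Result:
product | customer
--------+---------
Monitor | Dana    
Chair   | Carol   
Phone   | Victor  
Cable   | NULL    
Tablet  | Dana    
Router  | Carol   
Camera  | Victor  


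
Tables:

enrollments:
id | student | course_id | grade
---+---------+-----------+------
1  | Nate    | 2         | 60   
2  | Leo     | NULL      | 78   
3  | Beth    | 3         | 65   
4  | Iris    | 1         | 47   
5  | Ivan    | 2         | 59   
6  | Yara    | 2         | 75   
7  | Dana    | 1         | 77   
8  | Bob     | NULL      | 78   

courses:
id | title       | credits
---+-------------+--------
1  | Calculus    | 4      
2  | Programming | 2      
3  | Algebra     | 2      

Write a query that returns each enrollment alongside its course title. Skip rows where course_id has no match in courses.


INNER JOIN keeps only enrollments rows whose course_id matches an id in courses. Walk through each enrollment:
  - enrollment 1 (Nate): course_id=2 -> matches Programming
  - enrollment 2 (Leo): course_id=NULL, no match -> dropped
  - enrollment 3 (Beth): course_id=3 -> matches Algebra
  - enrollment 4 (Iris): course_id=1 -> matches Calculus
  - enrollment 5 (Ivan): course_id=2 -> matches Programming
  - enrollment 6 (Yara): course_id=2 -> matches Programming
  - enrollment 7 (Dana): course_id=1 -> matches Calculus
  - enrollment 8 (Bob): course_id=NULL, no match -> dropped
So 2 of 8 rows are dropped.

SQL:
SELECT a.student, b.title AS course
FROM enrollments a
INNER JOIN courses b ON a.course_id = b.id

Result:
student | course     
--------+------------
Nate    | Programming
Beth    | Algebra    
Iris    | Calculus   
Ivan    | Programming
Yara    | Programming
Dana    | Calculus   


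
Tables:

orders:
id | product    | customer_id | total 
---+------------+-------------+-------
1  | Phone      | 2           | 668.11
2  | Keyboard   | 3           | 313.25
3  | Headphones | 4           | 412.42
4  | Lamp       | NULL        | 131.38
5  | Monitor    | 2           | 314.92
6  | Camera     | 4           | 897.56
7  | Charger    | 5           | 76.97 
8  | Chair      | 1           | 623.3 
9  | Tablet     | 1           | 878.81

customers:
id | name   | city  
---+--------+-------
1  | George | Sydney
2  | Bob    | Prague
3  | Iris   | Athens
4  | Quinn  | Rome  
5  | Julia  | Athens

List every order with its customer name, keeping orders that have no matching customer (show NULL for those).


LEFT JOIN keeps every row from orders (the left table); where customer_id has no match in customers, the customer columns become NULL. Walk through each order:
  - order 1 (Phone): customer_id=2 -> matches Bob
  - order 2 (Keyboard): customer_id=3 -> matches Iris
  - order 3 (Headphones): customer_id=4 -> matches Quinn
  - order 4 (Lamp): customer_id=NULL, no match -> kept with NULL
  - order 5 (Monitor): customer_id=2 -> matches Bob
  - order 6 (Camera): customer_id=4 -> matches Quinn
  - order 7 (Charger): customer_id=5 -> matches Julia
  - order 8 (Chair): customer_id=1 -> matches George
  - order 9 (Tablet): customer_id=1 -> matches George
All 9 rows appear; 1 has NULL customer.

SQL:
SELECT a.product, b.name AS customer
FROM orders a
LEFT JOIN customers b ON a.customer_id = b.id

Result:
product    | customer
-----------+---------
Phone      | Bob     
Keyboard   | Iris    
Headphones | Quinn   
Lamp       | NULL    
Monitor    | Bob     
Camera     | Quinn   
Charger    | Julia   
Chair      | George  
Tablet     | George  


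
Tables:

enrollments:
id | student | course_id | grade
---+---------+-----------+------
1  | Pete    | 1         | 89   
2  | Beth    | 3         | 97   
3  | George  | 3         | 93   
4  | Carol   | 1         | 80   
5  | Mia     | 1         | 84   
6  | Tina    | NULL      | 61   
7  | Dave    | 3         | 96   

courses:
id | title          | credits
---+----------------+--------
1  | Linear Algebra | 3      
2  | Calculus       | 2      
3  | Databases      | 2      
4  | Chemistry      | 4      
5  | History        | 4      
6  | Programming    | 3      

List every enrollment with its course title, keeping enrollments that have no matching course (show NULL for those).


LEFT JOIN keeps every row from enrollments (the left table); where course_id has no match in courses, the course columns become NULL. Walk through each enrollment:
  - enrollment 1 (Pete): course_id=1 -> matches Linear Algebra
  - enrollment 2 (Beth): course_id=3 -> matches Databases
  - enrollment 3 (George): course_id=3 -> matches Databases
  - enrollment 4 (Carol): course_id=1 -> matches Linear Algebra
  - enrollment 5 (Mia): course_id=1 -> matches Linear Algebra
  - enrollment 6 (Tina): course_id=NULL, no match -> kept with NULL
  - enrollment 7 (Dave): course_id=3 -> matches Databases
All 7 rows appear; 1 has NULL course.

SQL:
SELECT a.student, b.title AS course
FROM enrollments a
LEFT JOIN courses b ON a.course_id = b.id

Result:
student | course        
--------+---------------
Pete    | Linear Algebra
Beth    | Databases     
George  | Databases     
Carol   | Linear Algebra
Mia     | Linear Algebra
Tina    | NULL          
Dave    | Databases     


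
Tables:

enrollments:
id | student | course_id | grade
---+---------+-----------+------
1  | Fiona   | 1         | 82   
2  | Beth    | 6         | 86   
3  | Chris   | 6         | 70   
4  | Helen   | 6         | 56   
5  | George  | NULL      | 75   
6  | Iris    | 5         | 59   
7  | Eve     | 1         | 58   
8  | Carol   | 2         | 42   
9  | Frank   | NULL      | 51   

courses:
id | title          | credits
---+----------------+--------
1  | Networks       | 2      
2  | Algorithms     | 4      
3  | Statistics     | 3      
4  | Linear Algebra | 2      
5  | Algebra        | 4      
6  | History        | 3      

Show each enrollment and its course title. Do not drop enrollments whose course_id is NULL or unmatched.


LEFT JOIN keeps every row from enrollments (the left table); where course_id has no match in courses, the course columns become NULL. Walk through each enrollment:
  - enrollment 1 (Fiona): course_id=1 -> matches Networks
  - enrollment 2 (Beth): course_id=6 -> matches History
  - enrollment 3 (Chris): course_id=6 -> matches History
  - enrollment 4 (Helen): course_id=6 -> matches History
  - enrollment 5 (George): course_id=NULL, no match -> kept with NULL
  - enrollment 6 (Iris): course_id=5 -> matches Algebra
  - enrollment 7 (Eve): course_id=1 -> matches Networks
  - enrollment 8 (Carol): course_id=2 -> matches Algorithms
  - enrollment 9 (Frank): course_id=NULL, no match -> kept with NULL
All 9 rows appear; 2 have NULL course.

SQL:
SELECT a.student, b.title AS course
FROM enrollments a
LEFT JOIN courses b ON a.course_id = b.id

Result:
student | course    
--------+-----------
Fiona   | Networks  
Beth    | History   
Chris   | History   
Helen   | History   
George  | NULL      
Iris    | Algebra   
Eve     | Networks  
Carol   | Algorithms
Frank   | NULL      


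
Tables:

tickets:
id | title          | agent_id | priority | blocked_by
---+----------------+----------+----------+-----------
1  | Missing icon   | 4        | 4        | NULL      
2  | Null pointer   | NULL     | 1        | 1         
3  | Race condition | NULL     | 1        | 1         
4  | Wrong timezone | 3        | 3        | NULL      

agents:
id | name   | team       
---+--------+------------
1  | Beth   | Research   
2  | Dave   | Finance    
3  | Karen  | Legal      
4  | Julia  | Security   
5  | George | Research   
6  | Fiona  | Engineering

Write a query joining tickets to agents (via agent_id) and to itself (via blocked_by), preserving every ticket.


Two LEFT JOINs from the same base table tickets: one to agents via agent_id, one to tickets itself via blocked_by. Both are LEFT so every ticket is preserved.
Match against agents:
  - ticket 1 (Missing icon): agent_id=4 -> matches Julia
  - ticket 2 (Null pointer): agent_id=NULL, no match -> kept with NULL
  - ticket 3 (Race condition): agent_id=NULL, no match -> kept with NULL
  - ticket 4 (Wrong timezone): agent_id=3 -> matches Karen
Match against tickets (self):
  - ticket 1 (Missing icon): blocked_by=NULL -> NULL
  - ticket 2 (Null pointer): blocked_by=1 -> Missing icon
  - ticket 3 (Race condition): blocked_by=1 -> Missing icon
  - ticket 4 (Wrong timezone): blocked_by=NULL -> NULL

SQL:
SELECT a.title, b.name AS agent, c.title AS blocked_by
FROM tickets a
LEFT JOIN agents b ON a.agent_id = b.id
LEFT JOIN tickets c ON a.blocked_by = c.id

Result:
title          | agent | blocked_by  
---------------+-------+-------------
Missing icon   | Julia | NULL        
Null pointer   | NULL  | Missing icon
Race condition | NULL  | Missing icon
Wrong timezone | Karen | NULL        


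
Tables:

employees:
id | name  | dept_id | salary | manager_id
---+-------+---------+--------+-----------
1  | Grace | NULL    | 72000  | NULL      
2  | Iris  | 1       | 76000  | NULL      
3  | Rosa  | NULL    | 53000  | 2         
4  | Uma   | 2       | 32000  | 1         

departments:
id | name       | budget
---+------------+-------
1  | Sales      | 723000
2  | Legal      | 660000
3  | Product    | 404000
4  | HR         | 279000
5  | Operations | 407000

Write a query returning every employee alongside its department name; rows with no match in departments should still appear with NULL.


LEFT JOIN keeps every row from employees (the left table); where dept_id has no match in departments, the department columns become NULL. Walk through each employee:
  - employee 1 (Grace): dept_id=NULL, no match -> kept with NULL
  - employee 2 (Iris): dept_id=1 -> matches Sales
  - employee 3 (Rosa): dept_id=NULL, no match -> kept with NULL
  - employee 4 (Uma): dept_id=2 -> matches Legal
All 4 rows appear; 2 have NULL department.

SQL:
SELECT a.name, b.name AS department
FROM employees a
LEFT JOIN departments b ON a.dept_id = b.id

Result:
name  | department
------+-----------
Grace | NULL      
Iris  | Sales     
Rosa  | NULL      
Uma   | Legal     


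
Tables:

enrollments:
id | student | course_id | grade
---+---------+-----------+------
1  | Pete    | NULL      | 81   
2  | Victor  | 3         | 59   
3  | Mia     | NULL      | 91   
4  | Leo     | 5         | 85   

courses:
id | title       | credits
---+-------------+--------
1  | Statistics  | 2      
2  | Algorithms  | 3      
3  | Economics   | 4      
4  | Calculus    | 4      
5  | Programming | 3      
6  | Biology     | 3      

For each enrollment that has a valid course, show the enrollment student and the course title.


INNER JOIN keeps only enrollments rows whose course_id matches an id in courses. Walk through each enrollment:
  - enrollment 1 (Pete): course_id=NULL, no match -> dropped
  - enrollment 2 (Victor): course_id=3 -> matches Economics
  - enrollment 3 (Mia): course_id=NULL, no match -> dropped
  - enrollment 4 (Leo): course_id=5 -> matches Programming
So 2 of 4 rows are dropped.

SQL:
SELECT a.student, b.title AS course
FROM enrollments a
INNER JOIN courses b ON a.course_id = b.id

Result:
student | course     
--------+------------
Victor  | Economics  
Leo     | Programming


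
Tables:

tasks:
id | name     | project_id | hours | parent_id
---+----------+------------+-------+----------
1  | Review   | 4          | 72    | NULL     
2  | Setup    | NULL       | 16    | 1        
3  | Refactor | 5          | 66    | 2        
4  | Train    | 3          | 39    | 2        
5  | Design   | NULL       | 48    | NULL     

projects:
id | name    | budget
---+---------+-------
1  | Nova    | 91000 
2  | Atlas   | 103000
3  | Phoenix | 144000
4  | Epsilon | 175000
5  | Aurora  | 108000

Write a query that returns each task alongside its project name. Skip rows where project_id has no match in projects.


INNER JOIN keeps only tasks rows whose project_id matches an id in projects. Walk through each task:
  - task 1 (Review): project_id=4 -> matches Epsilon
  - task 2 (Setup): project_id=NULL, no match -> dropped
  - task 3 (Refactor): project_id=5 -> matches Aurora
  - task 4 (Train): project_id=3 -> matches Phoenix
  - task 5 (Design): project_id=NULL, no match -> dropped
So 2 of 5 rows are dropped.

SQL:
SELECT a.name, b.name AS project
FROM tasks a
INNER JOIN projects b ON a.project_id = b.id

Result:
name     | project
---------+--------
Review   | Epsilon
Refactor | Aurora 
Train    | Phoenix


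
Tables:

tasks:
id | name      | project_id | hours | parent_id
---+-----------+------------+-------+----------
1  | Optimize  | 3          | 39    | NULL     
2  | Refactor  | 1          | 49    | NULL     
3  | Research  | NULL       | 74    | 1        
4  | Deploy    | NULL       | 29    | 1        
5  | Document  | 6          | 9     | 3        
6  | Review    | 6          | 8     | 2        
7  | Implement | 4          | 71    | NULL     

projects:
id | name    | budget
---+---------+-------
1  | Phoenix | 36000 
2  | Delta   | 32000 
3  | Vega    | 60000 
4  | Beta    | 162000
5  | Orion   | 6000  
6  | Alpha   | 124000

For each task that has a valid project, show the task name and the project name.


INNER JOIN keeps only tasks rows whose project_id matches an id in projects. Walk through each task:
  - task 1 (Optimize): project_id=3 -> matches Vega
  - task 2 (Refactor): project_id=1 -> matches Phoenix
  - task 3 (Research): project_id=NULL, no match -> dropped
  - task 4 (Deploy): project_id=NULL, no match -> dropped
  - task 5 (Document): project_id=6 -> matches Alpha
  - task 6 (Review): project_id=6 -> matches Alpha
  - task 7 (Implement): project_id=4 -> matches Beta
So 2 of 7 rows are dropped.

SQL:
SELECT a.name, b.name AS project
FROM tasks a
INNER JOIN projects b ON a.project_id = b.id

Result:
name      | project
----------+--------
Optimize  | Vega   
Refactor  | Phoenix
Document  | Alpha  
Review    | Alpha  
Implement | Beta   


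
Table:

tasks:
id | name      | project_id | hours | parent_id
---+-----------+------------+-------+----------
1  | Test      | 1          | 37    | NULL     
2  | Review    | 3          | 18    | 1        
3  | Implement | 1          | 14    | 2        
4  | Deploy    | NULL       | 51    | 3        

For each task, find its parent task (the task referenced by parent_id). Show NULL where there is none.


This is a self-join: tasks is joined to a second copy of itself, matching each row's parent_id to another row's id. Use LEFT JOIN so rows with parent_id=NULL are kept.
  - task 1 (Test): parent_id=NULL -> NULL
  - task 2 (Review): parent_id=1 -> Test
  - task 3 (Implement): parent_id=2 -> Review
  - task 4 (Deploy): parent_id=3 -> Implement

SQL:
SELECT a.name AS item, b.name AS parent
FROM tasks a
LEFT JOIN tasks b ON a.parent_id = b.id

Result:
item      | parent   
----------+----------
Test      | NULL     
Review    | Test     
Implement | Review   
Deploy    | Implement


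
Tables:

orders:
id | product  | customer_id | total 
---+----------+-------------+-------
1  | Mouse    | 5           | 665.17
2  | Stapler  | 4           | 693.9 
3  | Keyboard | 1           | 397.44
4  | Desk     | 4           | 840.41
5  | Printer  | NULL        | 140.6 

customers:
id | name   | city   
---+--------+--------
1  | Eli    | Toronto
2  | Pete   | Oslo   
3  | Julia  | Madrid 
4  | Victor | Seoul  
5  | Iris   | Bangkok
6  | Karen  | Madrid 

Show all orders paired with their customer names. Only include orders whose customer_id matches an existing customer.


INNER JOIN keeps only orders rows whose customer_id matches an id in customers. Walk through each order:
  - order 1 (Mouse): customer_id=5 -> matches Iris
  - order 2 (Stapler): customer_id=4 -> matches Victor
  - order 3 (Keyboard): customer_id=1 -> matches Eli
  - order 4 (Desk): customer_id=4 -> matches Victor
  - order 5 (Printer): customer_id=NULL, no match -> dropped
So 1 of 5 rows is dropped.

SQL:
SELECT a.product, b.name AS customer
FROM orders a
INNER JOIN customers b ON a.customer_id = b.id

Result:
product  | customer
---------+---------
Mouse    | Iris    
Stapler  | Victor  
Keyboard | Eli     
Desk     | Victor  


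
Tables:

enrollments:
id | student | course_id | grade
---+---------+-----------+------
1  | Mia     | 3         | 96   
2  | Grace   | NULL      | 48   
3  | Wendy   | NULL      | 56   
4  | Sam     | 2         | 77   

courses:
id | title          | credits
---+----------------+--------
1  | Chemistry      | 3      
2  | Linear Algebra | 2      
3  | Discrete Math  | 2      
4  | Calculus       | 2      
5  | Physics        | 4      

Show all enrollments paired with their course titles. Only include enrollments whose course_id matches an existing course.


INNER JOIN keeps only enrollments rows whose course_id matches an id in courses. Walk through each enrollment:
  - enrollment 1 (Mia): course_id=3 -> matches Discrete Math
  - enrollment 2 (Grace): course_id=NULL, no match -> dropped
  - enrollment 3 (Wendy): course_id=NULL, no match -> dropped
  - enrollment 4 (Sam): course_id=2 -> matches Linear Algebra
So 2 of 4 rows are dropped.

SQL:
SELECT a.student, b.title AS course
FROM enrollments a
INNER JOIN courses b ON a.course_id = b.id

Result:
student | course        
--------+---------------
Mia     | Discrete Math 
Sam     | Linear Algebra


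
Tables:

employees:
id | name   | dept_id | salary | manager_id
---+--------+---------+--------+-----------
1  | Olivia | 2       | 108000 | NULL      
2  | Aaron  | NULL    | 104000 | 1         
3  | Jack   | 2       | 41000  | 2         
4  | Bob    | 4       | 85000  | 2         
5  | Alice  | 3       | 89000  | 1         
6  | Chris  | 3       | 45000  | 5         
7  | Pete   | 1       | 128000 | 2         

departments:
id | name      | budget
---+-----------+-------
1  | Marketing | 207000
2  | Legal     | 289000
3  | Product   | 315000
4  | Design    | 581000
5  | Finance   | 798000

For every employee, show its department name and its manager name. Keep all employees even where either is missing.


Two LEFT JOINs from the same base table employees: one to departments via dept_id, one to employees itself via manager_id. Both are LEFT so every employee is preserved.
Match against departments:
  - employee 1 (Olivia): dept_id=2 -> matches Legal
  - employee 2 (Aaron): dept_id=NULL, no match -> kept with NULL
  - employee 3 (Jack): dept_id=2 -> matches Legal
  - employee 4 (Bob): dept_id=4 -> matches Design
  - employee 5 (Alice): dept_id=3 -> matches Product
  - employee 6 (Chris): dept_id=3 -> matches Product
  - employee 7 (Pete): dept_id=1 -> matches Marketing
Match against employees (self):
  - employee 1 (Olivia): manager_id=NULL -> NULL
  - employee 2 (Aaron): manager_id=1 -> Olivia
  - employee 3 (Jack): manager_id=2 -> Aaron
  - employee 4 (Bob): manager_id=2 -> Aaron
  - employee 5 (Alice): manager_id=1 -> Olivia
  - employee 6 (Chris): manager_id=5 -> Alice
  - employee 7 (Pete): manager_id=2 -> Aaron

SQL:
SELECT a.name, b.name AS department, c.name AS manager
FROM employees a
LEFT JOIN departments b ON a.dept_id = b.id
LEFT JOIN employees c ON a.manager_id = c.id

Result:
name   | department | manager
-------+------------+--------
Olivia | Legal      | NULL   
Aaron  | NULL       | Olivia 
Jack   | Legal      | Aaron  
Bob    | Design     | Aaron  
Alice  | Product    | Olivia 
Chris  | Product    | Alice  
Pete   | Marketing  | Aaron  


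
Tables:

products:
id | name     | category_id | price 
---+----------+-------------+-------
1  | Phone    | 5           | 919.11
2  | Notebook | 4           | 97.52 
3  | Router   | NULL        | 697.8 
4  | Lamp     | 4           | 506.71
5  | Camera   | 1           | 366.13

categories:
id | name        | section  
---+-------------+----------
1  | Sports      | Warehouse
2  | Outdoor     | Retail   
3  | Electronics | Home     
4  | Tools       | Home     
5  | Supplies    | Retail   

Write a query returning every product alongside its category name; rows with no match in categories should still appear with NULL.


LEFT JOIN keeps every row from products (the left table); where category_id has no match in categories, the category columns become NULL. Walk through each product:
  - product 1 (Phone): category_id=5 -> matches Supplies
  - product 2 (Notebook): category_id=4 -> matches Tools
  - product 3 (Router): category_id=NULL, no match -> kept with NULL
  - product 4 (Lamp): category_id=4 -> matches Tools
  - product 5 (Camera): category_id=1 -> matches Sports
All 5 rows appear; 1 has NULL category.

SQL:
SELECT a.name, b.name AS category
FROM products a
LEFT JOIN categories b ON a.category_id = b.id

Result:
name     | category
---------+---------
Phone    | Supplies
Notebook | Tools   
Router   | NULL    
Lamp     | Tools   
Camera   | Sports  


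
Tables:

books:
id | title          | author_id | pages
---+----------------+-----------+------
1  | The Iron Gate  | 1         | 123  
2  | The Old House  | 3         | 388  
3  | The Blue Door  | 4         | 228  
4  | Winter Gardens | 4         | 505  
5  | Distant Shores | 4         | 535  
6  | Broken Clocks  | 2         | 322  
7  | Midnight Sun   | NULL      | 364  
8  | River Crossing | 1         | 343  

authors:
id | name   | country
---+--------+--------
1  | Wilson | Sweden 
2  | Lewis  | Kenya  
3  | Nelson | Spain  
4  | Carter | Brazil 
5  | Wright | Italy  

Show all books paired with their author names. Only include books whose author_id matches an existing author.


INNER JOIN keeps only books rows whose author_id matches an id in authors. Walk through each book:
  - book 1 (The Iron Gate): author_id=1 -> matches Wilson
  - book 2 (The Old House): author_id=3 -> matches Nelson
  - book 3 (The Blue Door): author_id=4 -> matches Carter
  - book 4 (Winter Gardens): author_id=4 -> matches Carter
  - book 5 (Distant Shores): author_id=4 -> matches Carter
  - book 6 (Broken Clocks): author_id=2 -> matches Lewis
  - book 7 (Midnight Sun): author_id=NULL, no match -> dropped
  - book 8 (River Crossing): author_id=1 -> matches Wilson
So 1 of 8 rows is dropped.

SQL:
SELECT a.title, b.name AS author
FROM books a
INNER JOIN authors b ON a.author_id = b.id

Result:
title          | author
---------------+-------
The Iron Gate  | Wilson
The Old House  | Nelson
The Blue Door  | Carter
Winter Gardens | Carter
Distant Shores | Carter
Broken Clocks  | Lewis 
River Crossing | Wilson


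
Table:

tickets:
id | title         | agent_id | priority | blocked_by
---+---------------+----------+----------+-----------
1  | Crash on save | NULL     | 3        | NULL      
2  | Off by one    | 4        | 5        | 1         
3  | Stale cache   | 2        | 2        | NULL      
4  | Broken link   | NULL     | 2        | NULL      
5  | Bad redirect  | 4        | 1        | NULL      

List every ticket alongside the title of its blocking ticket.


This is a self-join: tickets is joined to a second copy of itself, matching each row's blocked_by to another row's id. Use LEFT JOIN so rows with blocked_by=NULL are kept.
  - ticket 1 (Crash on save): blocked_by=NULL -> NULL
  - ticket 2 (Off by one): blocked_by=1 -> Crash on save
  - ticket 3 (Stale cache): blocked_by=NULL -> NULL
  - ticket 4 (Broken link): blocked_by=NULL -> NULL
  - ticket 5 (Bad redirect): blocked_by=NULL -> NULL

SQL:
SELECT a.title AS item, b.title AS blocked_by
FROM tickets a
LEFT JOIN tickets b ON a.blocked_by = b.id

Result:
item          | blocked_by   
--------------+--------------
Crash on save | NULL         
Off by one    | Crash on save
Stale cache   | NULL         
Broken link   | NULL         
Bad redirect  | NULL         


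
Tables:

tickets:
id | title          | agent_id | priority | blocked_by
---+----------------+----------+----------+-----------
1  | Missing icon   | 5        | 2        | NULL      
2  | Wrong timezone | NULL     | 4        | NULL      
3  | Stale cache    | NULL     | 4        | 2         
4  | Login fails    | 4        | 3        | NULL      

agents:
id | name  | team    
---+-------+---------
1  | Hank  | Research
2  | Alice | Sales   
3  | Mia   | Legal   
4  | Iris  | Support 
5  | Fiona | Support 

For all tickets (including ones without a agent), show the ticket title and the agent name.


LEFT JOIN keeps every row from tickets (the left table); where agent_id has no match in agents, the agent columns become NULL. Walk through each ticket:
  - ticket 1 (Missing icon): agent_id=5 -> matches Fiona
  - ticket 2 (Wrong timezone): agent_id=NULL, no match -> kept with NULL
  - ticket 3 (Stale cache): agent_id=NULL, no match -> kept with NULL
  - ticket 4 (Login fails): agent_id=4 -> matches Iris
All 4 rows appear; 2 have NULL agent.

SQL:
SELECT a.title, b.name AS agent
FROM tickets a
LEFT JOIN agents b ON a.agent_id = b.id

Result:
title          | agent
---------------+------
Missing icon   | Fiona
Wrong timezone | NULL 
Stale cache    | NULL 
Login fails    | Iris 


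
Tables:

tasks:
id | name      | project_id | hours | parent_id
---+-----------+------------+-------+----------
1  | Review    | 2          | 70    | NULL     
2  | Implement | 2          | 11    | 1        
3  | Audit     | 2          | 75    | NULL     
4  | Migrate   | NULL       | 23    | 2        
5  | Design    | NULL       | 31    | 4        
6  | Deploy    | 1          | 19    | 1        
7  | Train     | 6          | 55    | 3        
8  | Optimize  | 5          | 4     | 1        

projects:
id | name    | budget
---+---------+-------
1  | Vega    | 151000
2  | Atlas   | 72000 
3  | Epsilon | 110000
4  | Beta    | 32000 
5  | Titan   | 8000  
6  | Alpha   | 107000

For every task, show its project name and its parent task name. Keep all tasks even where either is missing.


Two LEFT JOINs from the same base table tasks: one to projects via project_id, one to tasks itself via parent_id. Both are LEFT so every task is preserved.
Match against projects:
  - task 1 (Review): project_id=2 -> matches Atlas
  - task 2 (Implement): project_id=2 -> matches Atlas
  - task 3 (Audit): project_id=2 -> matches Atlas
  - task 4 (Migrate): project_id=NULL, no match -> kept with NULL
  - task 5 (Design): project_id=NULL, no match -> kept with NULL
  - task 6 (Deploy): project_id=1 -> matches Vega
  - task 7 (Train): project_id=6 -> matches Alpha
  - task 8 (Optimize): project_id=5 -> matches Titan
Match against tasks (self):
  - task 1 (Review): parent_id=NULL -> NULL
  - task 2 (Implement): parent_id=1 -> Review
  - task 3 (Audit): parent_id=NULL -> NULL
  - task 4 (Migrate): parent_id=2 -> Implement
  - task 5 (Design): parent_id=4 -> Migrate
  - task 6 (Deploy): parent_id=1 -> Review
  - task 7 (Train): parent_id=3 -> Audit
  - task 8 (Optimize): parent_id=1 -> Review

SQL:
SELECT a.name, b.name AS project, c.name AS parent
FROM tasks a
LEFT JOIN projects b ON a.project_id = b.id
LEFT JOIN tasks c ON a.parent_id = c.id

Result:
name      | project | parent   
----------+---------+----------
Review    | Atlas   | NULL     
Implement | Atlas   | Review   
Audit     | Atlas   | NULL     
Migrate   | NULL    | Implement
Design    | NULL    | Migrate  
Deploy    | Vega    | Review   
Train     | Alpha   | Audit    
Optimize  | Titan   | Review   


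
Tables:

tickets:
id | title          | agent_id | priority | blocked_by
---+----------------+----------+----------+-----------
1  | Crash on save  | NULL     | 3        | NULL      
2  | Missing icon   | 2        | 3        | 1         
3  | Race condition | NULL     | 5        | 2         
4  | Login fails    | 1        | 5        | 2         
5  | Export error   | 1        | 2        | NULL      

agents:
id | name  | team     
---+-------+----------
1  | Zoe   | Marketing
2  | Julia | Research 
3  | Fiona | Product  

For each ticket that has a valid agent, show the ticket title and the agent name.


INNER JOIN keeps only tickets rows whose agent_id matches an id in agents. Walk through each ticket:
  - ticket 1 (Crash on save): agent_id=NULL, no match -> dropped
  - ticket 2 (Missing icon): agent_id=2 -> matches Julia
  - ticket 3 (Race condition): agent_id=NULL, no match -> dropped
  - ticket 4 (Login fails): agent_id=1 -> matches Zoe
  - ticket 5 (Export error): agent_id=1 -> matches Zoe
So 2 of 5 rows are dropped.

SQL:
SELECT a.title, b.name AS agent
FROM tickets a
INNER JOIN agents b ON a.agent_id = b.id

Result:
title        | agent
-------------+------
Missing icon | Julia
Login fails  | Zoe  
Export error | Zoe  
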